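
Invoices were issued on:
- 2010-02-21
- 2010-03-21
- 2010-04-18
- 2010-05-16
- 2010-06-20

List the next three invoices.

Gaps: 28, 28, 28, 35 days — a mix of 28 and 35. Every date is a Sunday.
Each is the 3rd Sunday of its month.
July 2010 — 3rd Sunday is 2010-07-18.
August 2010 — 3rd Sunday is 2010-08-15.
3rd Sunday of September 2010: 2010-09-19.

2010-07-18, 2010-08-15, 2010-09-19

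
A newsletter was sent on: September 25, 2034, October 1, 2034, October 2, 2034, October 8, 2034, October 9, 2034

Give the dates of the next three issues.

October 15, 2034; October 16, 2034; October 22, 2034

Gaps: 6, 1, 6, 1 days — not constant, but cyclic with period 2.
The events fall on every Monday and Sunday.
The following Sunday is October 15, 2034.
Next Monday: October 16, 2034.
The following Sunday is October 22, 2034.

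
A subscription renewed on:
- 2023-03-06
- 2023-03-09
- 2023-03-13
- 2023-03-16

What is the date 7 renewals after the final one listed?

Gaps: 3, 4, 3 days — not constant, but cyclic with period 2.
The events fall on every Monday and Thursday.
The following Monday is 2023-03-20.
Next Thursday: 2023-03-23.
Next Monday: 2023-03-27.
Next Thursday: 2023-03-30.
The following Monday is 2023-04-03.
The following Thursday is 2023-04-06.
Next Monday: 2023-04-10.

2023-04-10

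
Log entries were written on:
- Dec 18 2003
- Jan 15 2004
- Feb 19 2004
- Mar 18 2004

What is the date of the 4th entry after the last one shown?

Gaps: 28, 35, 28 days — a mix of 28 and 35. Every date is a Thursday.
Each is the 3rd Thursday of its month.
April 2004 — 3rd Thursday is Apr 15 2004.
May 2004 — 3rd Thursday is May 20 2004.
June 2004 — 3rd Thursday is Jun 17 2004.
July 2004 — 3rd Thursday is Jul 15 2004.

Jul 15 2004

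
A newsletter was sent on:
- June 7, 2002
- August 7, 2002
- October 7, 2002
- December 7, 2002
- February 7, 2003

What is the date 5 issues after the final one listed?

December 7, 2003

The day-of-month is always 7 (61, 61, 61, 62 days between events).
So this recurs on the 7th of every 2 months.
Next: April 2003 → April 7, 2003.
Next: June 2003 → June 7, 2003.
August 2003: August 7, 2003.
October 2003: October 7, 2003.
December 2003: December 7, 2003.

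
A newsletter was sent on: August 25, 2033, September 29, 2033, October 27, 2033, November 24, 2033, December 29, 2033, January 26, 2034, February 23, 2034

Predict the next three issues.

These are Thursdays with 35, 28, 28, 35, 28, 28-day gaps.
Each is the final Thursday of its month — September 29, 2033 is past the 28th, so '4th Thursday' doesn't fit.
Last Thursday of March 2034: March 30, 2034.
Last Thursday of April 2034: April 27, 2034.
Last Thursday of May 2034: May 25, 2034.

March 30, 2034; April 27, 2034; May 25, 2034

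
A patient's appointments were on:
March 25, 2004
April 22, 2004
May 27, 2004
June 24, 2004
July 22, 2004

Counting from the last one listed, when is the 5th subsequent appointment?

December 23, 2004

These are Thursdays at 28- or 35-day spacing (28, 35, 28, 28).
The pattern: 4th Thursday of the month.
4th Thursday of August 2004: August 26, 2004.
September 2004 — 4th Thursday is September 23, 2004.
4th Thursday of October 2004: October 28, 2004.
4th Thursday of November 2004: November 25, 2004.
December 2004 — 4th Thursday is December 23, 2004.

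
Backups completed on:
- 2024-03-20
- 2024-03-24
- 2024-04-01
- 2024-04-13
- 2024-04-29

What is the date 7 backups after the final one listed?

2024-12-09

The spacing grows by 4 each time: 4, 8, 12, 16 days.
Next gap: 20 days. 2024-04-29 + 20 days = 2024-05-19.
Next gap: 24 days. 2024-05-19 + 24 days = 2024-06-12.
Next gap: 28 days. 2024-06-12 + 28 days = 2024-07-10.
Next gap: 32 days. 2024-07-10 + 32 days = 2024-08-11.
Next gap: 36 days. 2024-08-11 + 36 days = 2024-09-16.
Next gap: 40 days. 2024-09-16 + 40 days = 2024-10-26.
Next gap: 44 days. 2024-10-26 + 44 days = 2024-12-09.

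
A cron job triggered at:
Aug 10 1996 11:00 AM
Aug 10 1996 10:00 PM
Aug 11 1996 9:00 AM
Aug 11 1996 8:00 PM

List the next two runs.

Aug 12 1996 7:00 AM, Aug 12 1996 6:00 PM

The interval is a steady 11 hours (11, 11, 11).
Aug 11 1996 8:00 PM + 11 h = Aug 12 1996 7:00 AM.
Aug 12 1996 7:00 AM + 11 h = Aug 12 1996 6:00 PM.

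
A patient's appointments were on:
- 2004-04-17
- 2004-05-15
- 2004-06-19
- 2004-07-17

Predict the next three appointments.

These are Saturdays at 28- or 35-day spacing (28, 35, 28).
The pattern: 3rd Saturday of the month.
August 2004 — 3rd Saturday is 2004-08-21.
September 2004 — 3rd Saturday is 2004-09-18.
3rd Saturday of October 2004: 2004-10-16.

2004-08-21, 2004-09-18, 2004-10-16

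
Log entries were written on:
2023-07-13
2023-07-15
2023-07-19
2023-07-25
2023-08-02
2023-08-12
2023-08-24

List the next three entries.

2023-09-07, 2023-09-23, 2023-10-11

The spacing grows by 2 each time: 2, 4, 6, 8, 10, 12 days.
Next gap: 14 days. 2023-08-24 + 14 days = 2023-09-07.
Next gap: 16 days. 2023-09-07 + 16 days = 2023-09-23.
Next gap: 18 days. 2023-09-23 + 18 days = 2023-10-11.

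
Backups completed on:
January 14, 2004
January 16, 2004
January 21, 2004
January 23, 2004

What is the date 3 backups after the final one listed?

February 4, 2004

Every event lands on a Wednesday or Friday (gaps cycle 2, 5, 2).
So the schedule is: every Wednesday and Friday.
The following Wednesday is January 28, 2004.
Next Friday: January 30, 2004.
The following Wednesday is February 4, 2004.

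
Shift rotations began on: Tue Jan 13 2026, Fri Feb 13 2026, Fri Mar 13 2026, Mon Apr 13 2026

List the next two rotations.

Gaps: 31, 28, 31 days — not constant. Every event is on the 13th of the month.
Pattern: the 13th of each month.
Next: May 2026 → Wed May 13 2026.
June 2026: Sat Jun 13 2026.

Wed May 13 2026, Sat Jun 13 2026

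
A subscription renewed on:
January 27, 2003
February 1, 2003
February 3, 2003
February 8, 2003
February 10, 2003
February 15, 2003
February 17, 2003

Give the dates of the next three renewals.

Every event lands on a Monday or Saturday (gaps cycle 5, 2, 5, 2, 5, 2).
So the schedule is: every Monday and Saturday.
Next Saturday: February 22, 2003.
The following Monday is February 24, 2003.
Next Saturday: March 1, 2003.

February 22, 2003; February 24, 2003; March 1, 2003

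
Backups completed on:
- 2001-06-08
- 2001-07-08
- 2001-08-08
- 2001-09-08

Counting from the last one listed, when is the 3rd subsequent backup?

Gaps: 30, 31, 31 days — not constant. Every event is on the 8th of the month.
Pattern: the 8th of each month.
October 2001: 2001-10-08.
November 2001: 2001-11-08.
Next: December 2001 → 2001-12-08.

2001-12-08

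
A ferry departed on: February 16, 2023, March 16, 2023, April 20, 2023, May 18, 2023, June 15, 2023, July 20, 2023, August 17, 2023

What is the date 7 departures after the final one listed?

All dates are Thursdays, 28, 35, 28, 28, 35, 28 days apart.
Specifically, the 3rd Thursday of each month.
3rd Thursday of September 2023: September 21, 2023.
October 2023 — 3rd Thursday is October 19, 2023.
November 2023 — 3rd Thursday is November 16, 2023.
3rd Thursday of December 2023: December 21, 2023.
January 2024 — 3rd Thursday is January 18, 2024.
February 2024 — 3rd Thursday is February 15, 2024.
3rd Thursday of March 2024: March 21, 2024.

March 21, 2024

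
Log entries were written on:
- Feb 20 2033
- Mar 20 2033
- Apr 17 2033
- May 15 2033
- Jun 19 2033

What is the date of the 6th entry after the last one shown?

All dates are Sundays, 28, 28, 28, 35 days apart.
Specifically, the 3rd Sunday of each month.
July 2033 — 3rd Sunday is Jul 17 2033.
August 2033 — 3rd Sunday is Aug 21 2033.
3rd Sunday of September 2033: Sep 18 2033.
October 2033 — 3rd Sunday is Oct 16 2033.
November 2033 — 3rd Sunday is Nov 20 2033.
3rd Sunday of December 2033: Dec 18 2033.

Dec 18 2033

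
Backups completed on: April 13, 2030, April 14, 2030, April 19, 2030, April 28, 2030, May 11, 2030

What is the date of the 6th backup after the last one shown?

October 20, 2030

Intervals are 1, 5, 9, 13 days — an arithmetic progression with common difference 4.
Next gap: 17 days. May 11, 2030 + 17 days = May 28, 2030.
Next gap: 21 days. May 28, 2030 + 21 days = June 18, 2030.
Next gap: 25 days. June 18, 2030 + 25 days = July 13, 2030.
Next gap: 29 days. July 13, 2030 + 29 days = August 11, 2030.
Next gap: 33 days. August 11, 2030 + 33 days = September 13, 2030.
Next gap: 37 days. September 13, 2030 + 37 days = October 20, 2030.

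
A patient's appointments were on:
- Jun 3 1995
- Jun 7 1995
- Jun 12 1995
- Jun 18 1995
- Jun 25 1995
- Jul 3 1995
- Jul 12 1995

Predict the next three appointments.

Gaps: 4, 5, 6, 7, 8, 9 days — each gap is 1 larger than the previous one.
Next gap: 10 days. Jul 12 1995 + 10 days = Jul 22 1995.
Next gap: 11 days. Jul 22 1995 + 11 days = Aug 2 1995.
Next gap: 12 days. Aug 2 1995 + 12 days = Aug 14 1995.

Jul 22 1995, Aug 2 1995, Aug 14 1995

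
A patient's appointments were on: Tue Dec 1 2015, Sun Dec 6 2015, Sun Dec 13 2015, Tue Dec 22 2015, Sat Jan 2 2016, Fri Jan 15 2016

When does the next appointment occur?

The spacing grows by 2 each time: 5, 7, 9, 11, 13 days.
Next gap: 15 days. Fri Jan 15 2016 + 15 days = Sat Jan 30 2016.

Sat Jan 30 2016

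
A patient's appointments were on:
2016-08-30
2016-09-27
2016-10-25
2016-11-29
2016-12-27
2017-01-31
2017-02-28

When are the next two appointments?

2017-03-28, 2017-04-25

All Tuesdays; the gaps (28, 28, 35, 28, 35, 28) vary with month length.
This is the last Tuesday of each month.
March 2017 ends with Tuesday 2017-03-28.
Last Tuesday of April 2017: 2017-04-25.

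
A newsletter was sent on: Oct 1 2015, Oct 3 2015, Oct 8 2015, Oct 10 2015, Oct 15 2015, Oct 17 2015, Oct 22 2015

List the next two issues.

Gaps: 2, 5, 2, 5, 2, 5 days — not constant, but cyclic with period 2.
The events fall on every Thursday and Saturday.
The following Saturday is Oct 24 2015.
Next Thursday: Oct 29 2015.

Oct 24 2015, Oct 29 2015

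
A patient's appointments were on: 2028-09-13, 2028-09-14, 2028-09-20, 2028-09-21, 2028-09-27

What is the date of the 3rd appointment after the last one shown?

The gap pattern 1, 6, 1, 6 repeats every 2 events.
These are the Wednesdays and Thursdays of each week.
Next Thursday: 2028-09-28.
Next Wednesday: 2028-10-04.
Next Thursday: 2028-10-05.

2028-10-05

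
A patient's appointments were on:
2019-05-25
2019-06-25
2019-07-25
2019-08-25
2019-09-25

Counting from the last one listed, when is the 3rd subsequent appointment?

2019-12-25

The day-of-month is always 25 (31, 30, 31, 31 days between events).
So this recurs on the 25th of each month.
October 2019: 2019-10-25.
Next: November 2019 → 2019-11-25.
Next: December 2019 → 2019-12-25.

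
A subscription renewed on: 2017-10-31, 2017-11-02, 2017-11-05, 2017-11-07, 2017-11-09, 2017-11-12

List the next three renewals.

Gaps: 2, 3, 2, 2, 3 days — not constant, but cyclic with period 3.
The events fall on every Tuesday, Thursday and Sunday.
Next Tuesday: 2017-11-14.
The following Thursday is 2017-11-16.
The following Sunday is 2017-11-19.

2017-11-14, 2017-11-16, 2017-11-19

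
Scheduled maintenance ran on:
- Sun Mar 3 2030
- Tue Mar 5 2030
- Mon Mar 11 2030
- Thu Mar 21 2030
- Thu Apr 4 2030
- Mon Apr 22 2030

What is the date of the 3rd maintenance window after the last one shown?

Tue Jul 9 2030

The spacing grows by 4 each time: 2, 6, 10, 14, 18 days.
Next gap: 22 days. Mon Apr 22 2030 + 22 days = Tue May 14 2030.
Next gap: 26 days. Tue May 14 2030 + 26 days = Sun Jun 9 2030.
Next gap: 30 days. Sun Jun 9 2030 + 30 days = Tue Jul 9 2030.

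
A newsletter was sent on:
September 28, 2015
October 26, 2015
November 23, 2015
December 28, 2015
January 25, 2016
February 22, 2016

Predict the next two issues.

These are Mondays at 28- or 35-day spacing (28, 28, 35, 28, 28).
The pattern: 4th Monday of the month.
March 2016 — 4th Monday is March 28, 2016.
April 2016 — 4th Monday is April 25, 2016.

March 28, 2016; April 25, 2016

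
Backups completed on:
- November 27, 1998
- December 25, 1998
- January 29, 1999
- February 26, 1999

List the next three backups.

These are Fridays with 28, 35, 28-day gaps.
Each is the final Friday of its month — January 29, 1999 is past the 28th, so '4th Friday' doesn't fit.
March 1999 ends with Friday March 26, 1999.
April 1999 ends with Friday April 30, 1999.
Last Friday of May 1999: May 28, 1999.

March 26, 1999; April 30, 1999; May 28, 1999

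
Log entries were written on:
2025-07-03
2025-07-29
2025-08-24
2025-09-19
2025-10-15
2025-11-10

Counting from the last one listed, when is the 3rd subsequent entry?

2026-01-27

The spacing is 26, 26, 26, 26, 26 days — always 26 days.
2025-11-10 + 26 days = 2025-12-06.
2025-12-06 + 26 days = 2026-01-01.
2026-01-01 + 26 days = 2026-01-27.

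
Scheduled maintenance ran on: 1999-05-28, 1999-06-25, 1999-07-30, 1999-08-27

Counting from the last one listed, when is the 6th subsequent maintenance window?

2000-02-25

These are Fridays with 28, 35, 28-day gaps.
Each is the final Friday of its month — 1999-07-30 is past the 28th, so '4th Friday' doesn't fit.
Last Friday of September 1999: 1999-09-24.
Last Friday of October 1999: 1999-10-29.
Last Friday of November 1999: 1999-11-26.
December 1999 ends with Friday 1999-12-31.
January 2000 ends with Friday 2000-01-28.
February 2000 ends with Friday 2000-02-25.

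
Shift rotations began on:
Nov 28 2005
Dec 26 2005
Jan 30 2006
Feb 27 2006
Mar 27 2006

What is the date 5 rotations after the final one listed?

Aug 28 2006

These are Mondays with 28, 35, 28, 28-day gaps.
Each is the final Monday of its month — Jan 30 2006 is past the 28th, so '4th Monday' doesn't fit.
Last Monday of April 2006: Apr 24 2006.
May 2006 ends with Monday May 29 2006.
June 2006 ends with Monday Jun 26 2006.
Last Monday of July 2006: Jul 31 2006.
August 2006 ends with Monday Aug 28 2006.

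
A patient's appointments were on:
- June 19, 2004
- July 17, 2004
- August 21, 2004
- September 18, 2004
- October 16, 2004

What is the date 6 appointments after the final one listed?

April 16, 2005

All dates are Saturdays, 28, 35, 28, 28 days apart.
Specifically, the 3rd Saturday of each month.
3rd Saturday of November 2004: November 20, 2004.
December 2004 — 3rd Saturday is December 18, 2004.
January 2005 — 3rd Saturday is January 15, 2005.
February 2005 — 3rd Saturday is February 19, 2005.
3rd Saturday of March 2005: March 19, 2005.
3rd Saturday of April 2005: April 16, 2005.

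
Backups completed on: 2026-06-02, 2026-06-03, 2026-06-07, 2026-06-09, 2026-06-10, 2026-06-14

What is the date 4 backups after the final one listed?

2026-06-23

Every event lands on a Tuesday or Wednesday or Sunday (gaps cycle 1, 4, 2, 1, 4).
So the schedule is: every Tuesday, Wednesday and Sunday.
Next Tuesday: 2026-06-16.
The following Wednesday is 2026-06-17.
Next Sunday: 2026-06-21.
The following Tuesday is 2026-06-23.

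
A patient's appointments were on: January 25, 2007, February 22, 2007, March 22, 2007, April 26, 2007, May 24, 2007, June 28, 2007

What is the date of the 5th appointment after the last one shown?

November 22, 2007

These are Thursdays at 28- or 35-day spacing (28, 28, 35, 28, 35).
The pattern: 4th Thursday of the month.
4th Thursday of July 2007: July 26, 2007.
August 2007 — 4th Thursday is August 23, 2007.
September 2007 — 4th Thursday is September 27, 2007.
October 2007 — 4th Thursday is October 25, 2007.
4th Thursday of November 2007: November 22, 2007.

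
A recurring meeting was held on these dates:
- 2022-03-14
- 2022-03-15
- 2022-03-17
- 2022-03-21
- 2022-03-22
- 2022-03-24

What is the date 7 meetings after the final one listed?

2022-04-11

The gap pattern 1, 2, 4, 1, 2 repeats every 3 events.
These are the Mondays, Tuesdays and Thursdays of each week.
The following Monday is 2022-03-28.
The following Tuesday is 2022-03-29.
Next Thursday: 2022-03-31.
The following Monday is 2022-04-04.
The following Tuesday is 2022-04-05.
Next Thursday: 2022-04-07.
Next Monday: 2022-04-11.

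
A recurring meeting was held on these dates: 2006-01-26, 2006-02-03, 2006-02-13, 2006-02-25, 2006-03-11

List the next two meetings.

Intervals are 8, 10, 12, 14 days — an arithmetic progression with common difference 2.
Next gap: 16 days. 2006-03-11 + 16 days = 2006-03-27.
Next gap: 18 days. 2006-03-27 + 18 days = 2006-04-14.

2006-03-27, 2006-04-14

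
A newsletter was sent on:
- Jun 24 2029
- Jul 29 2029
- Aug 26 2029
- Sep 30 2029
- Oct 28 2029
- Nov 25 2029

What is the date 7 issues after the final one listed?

All Sundays; the gaps (35, 28, 35, 28, 28) vary with month length.
This is the last Sunday of each month.
Last Sunday of December 2029: Dec 30 2029.
January 2030 ends with Sunday Jan 27 2030.
Last Sunday of February 2030: Feb 24 2030.
Last Sunday of March 2030: Mar 31 2030.
Last Sunday of April 2030: Apr 28 2030.
May 2030 ends with Sunday May 26 2030.
Last Sunday of June 2030: Jun 30 2030.

Jun 30 2030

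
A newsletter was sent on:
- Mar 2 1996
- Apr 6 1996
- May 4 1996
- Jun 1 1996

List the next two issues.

Gaps: 35, 28, 28 days — a mix of 28 and 35. Every date is a Saturday.
Each is the 1st Saturday of its month.
July 1996 — 1st Saturday is Jul 6 1996.
August 1996 — 1st Saturday is Aug 3 1996.

Jul 6 1996, Aug 3 1996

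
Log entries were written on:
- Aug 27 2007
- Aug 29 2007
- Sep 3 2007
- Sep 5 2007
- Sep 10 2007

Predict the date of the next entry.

Sep 12 2007

Every event lands on a Monday or Wednesday (gaps cycle 2, 5, 2, 5).
So the schedule is: every Monday and Wednesday.
The following Wednesday is Sep 12 2007.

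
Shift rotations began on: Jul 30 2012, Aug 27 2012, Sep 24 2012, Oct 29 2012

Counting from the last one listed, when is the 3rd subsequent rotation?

Jan 28 2013

These are Mondays with 28, 28, 35-day gaps.
Each is the final Monday of its month — Jul 30 2012 is past the 28th, so '4th Monday' doesn't fit.
November 2012 ends with Monday Nov 26 2012.
December 2012 ends with Monday Dec 31 2012.
January 2013 ends with Monday Jan 28 2013.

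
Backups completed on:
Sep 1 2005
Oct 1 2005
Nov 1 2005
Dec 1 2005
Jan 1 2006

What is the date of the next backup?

The day-of-month is always 1 (30, 31, 30, 31 days between events).
So this recurs on the 1st of each month.
Next: February 2006 → Feb 1 2006.

Feb 1 2006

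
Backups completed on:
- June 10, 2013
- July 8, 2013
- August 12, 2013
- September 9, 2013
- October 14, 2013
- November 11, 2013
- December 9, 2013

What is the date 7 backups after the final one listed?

July 14, 2014

Gaps: 28, 35, 28, 35, 28, 28 days — a mix of 28 and 35. Every date is a Monday.
Each is the 2nd Monday of its month.
2nd Monday of January 2014: January 13, 2014.
February 2014 — 2nd Monday is February 10, 2014.
March 2014 — 2nd Monday is March 10, 2014.
2nd Monday of April 2014: April 14, 2014.
May 2014 — 2nd Monday is May 12, 2014.
2nd Monday of June 2014: June 9, 2014.
July 2014 — 2nd Monday is July 14, 2014.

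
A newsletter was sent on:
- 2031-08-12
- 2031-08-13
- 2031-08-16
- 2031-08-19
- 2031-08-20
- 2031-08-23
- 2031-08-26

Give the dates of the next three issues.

The gap pattern 1, 3, 3, 1, 3, 3 repeats every 3 events.
These are the Tuesdays, Wednesdays and Saturdays of each week.
Next Wednesday: 2031-08-27.
Next Saturday: 2031-08-30.
Next Tuesday: 2031-09-02.

2031-08-27, 2031-08-30, 2031-09-02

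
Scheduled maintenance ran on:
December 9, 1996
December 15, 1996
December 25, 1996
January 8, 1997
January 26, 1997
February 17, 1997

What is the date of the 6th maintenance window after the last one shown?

Gaps: 6, 10, 14, 18, 22 days — each gap is 4 larger than the previous one.
Next gap: 26 days. February 17, 1997 + 26 days = March 15, 1997.
Next gap: 30 days. March 15, 1997 + 30 days = April 14, 1997.
Next gap: 34 days. April 14, 1997 + 34 days = May 18, 1997.
Next gap: 38 days. May 18, 1997 + 38 days = June 25, 1997.
Next gap: 42 days. June 25, 1997 + 42 days = August 6, 1997.
Next gap: 46 days. August 6, 1997 + 46 days = September 21, 1997.

September 21, 1997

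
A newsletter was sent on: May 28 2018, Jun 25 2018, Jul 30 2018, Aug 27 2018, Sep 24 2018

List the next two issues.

All Mondays; the gaps (28, 35, 28, 28) vary with month length.
This is the last Monday of each month.
October 2018 ends with Monday Oct 29 2018.
Last Monday of November 2018: Nov 26 2018.

Oct 29 2018, Nov 26 2018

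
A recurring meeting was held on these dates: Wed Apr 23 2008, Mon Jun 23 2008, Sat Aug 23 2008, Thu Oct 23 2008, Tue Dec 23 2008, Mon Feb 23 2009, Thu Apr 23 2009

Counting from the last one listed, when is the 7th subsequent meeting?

Wed Jun 23 2010

Each date is the 23rd; the gaps (61, 61, 61, 61, 62, 59) track the month lengths.
The rule is the 23rd of every 2 months.
June 2009: Tue Jun 23 2009.
August 2009: Sun Aug 23 2009.
October 2009: Fri Oct 23 2009.
December 2009: Wed Dec 23 2009.
February 2010: Tue Feb 23 2010.
Next: April 2010 → Fri Apr 23 2010.
Next: June 2010 → Wed Jun 23 2010.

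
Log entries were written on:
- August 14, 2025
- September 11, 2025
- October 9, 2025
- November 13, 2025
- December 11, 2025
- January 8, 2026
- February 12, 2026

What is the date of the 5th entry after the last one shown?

July 9, 2026

All dates are Thursdays, 28, 28, 35, 28, 28, 35 days apart.
Specifically, the 2nd Thursday of each month.
March 2026 — 2nd Thursday is March 12, 2026.
2nd Thursday of April 2026: April 9, 2026.
2nd Thursday of May 2026: May 14, 2026.
June 2026 — 2nd Thursday is June 11, 2026.
2nd Thursday of July 2026: July 9, 2026.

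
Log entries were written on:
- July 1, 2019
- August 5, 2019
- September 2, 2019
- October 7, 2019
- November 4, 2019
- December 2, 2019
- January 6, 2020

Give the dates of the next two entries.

These are Mondays at 28- or 35-day spacing (35, 28, 35, 28, 28, 35).
The pattern: 1st Monday of the month.
February 2020 — 1st Monday is February 3, 2020.
1st Monday of March 2020: March 2, 2020.

February 3, 2020; March 2, 2020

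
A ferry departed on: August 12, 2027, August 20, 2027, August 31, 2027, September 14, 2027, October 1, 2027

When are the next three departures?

Intervals are 8, 11, 14, 17 days — an arithmetic progression with common difference 3.
Next gap: 20 days. October 1, 2027 + 20 days = October 21, 2027.
Next gap: 23 days. October 21, 2027 + 23 days = November 13, 2027.
Next gap: 26 days. November 13, 2027 + 26 days = December 9, 2027.

October 21, 2027; November 13, 2027; December 9, 2027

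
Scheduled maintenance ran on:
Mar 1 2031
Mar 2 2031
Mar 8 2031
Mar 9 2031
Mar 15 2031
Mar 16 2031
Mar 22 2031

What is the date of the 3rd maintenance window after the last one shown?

Every event lands on a Saturday or Sunday (gaps cycle 1, 6, 1, 6, 1, 6).
So the schedule is: every Saturday and Sunday.
The following Sunday is Mar 23 2031.
Next Saturday: Mar 29 2031.
Next Sunday: Mar 30 2031.

Mar 30 2031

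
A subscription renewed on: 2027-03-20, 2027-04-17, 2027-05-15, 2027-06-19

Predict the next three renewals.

2027-07-17, 2027-08-21, 2027-09-18

These are Saturdays at 28- or 35-day spacing (28, 28, 35).
The pattern: 3rd Saturday of the month.
July 2027 — 3rd Saturday is 2027-07-17.
August 2027 — 3rd Saturday is 2027-08-21.
3rd Saturday of September 2027: 2027-09-18.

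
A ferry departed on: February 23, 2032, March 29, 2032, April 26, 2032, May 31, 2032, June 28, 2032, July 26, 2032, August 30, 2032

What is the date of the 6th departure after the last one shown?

February 28, 2033

Every date is a Monday; gaps 35, 28, 35, 28, 28, 35 days.
Each is the last Monday of its month (at least one falls on the 29th or later, ruling out '4th Monday').
September 2032 ends with Monday September 27, 2032.
Last Monday of October 2032: October 25, 2032.
Last Monday of November 2032: November 29, 2032.
December 2032 ends with Monday December 27, 2032.
Last Monday of January 2033: January 31, 2033.
Last Monday of February 2033: February 28, 2033.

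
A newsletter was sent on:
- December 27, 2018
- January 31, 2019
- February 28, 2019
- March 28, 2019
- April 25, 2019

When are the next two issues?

May 30, 2019; June 27, 2019

These are Thursdays with 35, 28, 28, 28-day gaps.
Each is the final Thursday of its month — January 31, 2019 is past the 28th, so '4th Thursday' doesn't fit.
May 2019 ends with Thursday May 30, 2019.
June 2019 ends with Thursday June 27, 2019.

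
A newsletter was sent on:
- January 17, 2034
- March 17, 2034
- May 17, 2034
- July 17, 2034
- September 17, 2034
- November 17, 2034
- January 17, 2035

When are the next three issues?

March 17, 2035; May 17, 2035; July 17, 2035

Each date is the 17th; the gaps (59, 61, 61, 62, 61, 61) track the month lengths.
The rule is the 17th of every 2 months.
March 2035: March 17, 2035.
May 2035: May 17, 2035.
July 2035: July 17, 2035.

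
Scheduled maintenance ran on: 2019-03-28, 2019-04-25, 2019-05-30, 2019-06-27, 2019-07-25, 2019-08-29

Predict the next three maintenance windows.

2019-09-26, 2019-10-31, 2019-11-28

Every date is a Thursday; gaps 28, 35, 28, 28, 35 days.
Each is the last Thursday of its month (at least one falls on the 29th or later, ruling out '4th Thursday').
Last Thursday of September 2019: 2019-09-26.
October 2019 ends with Thursday 2019-10-31.
Last Thursday of November 2019: 2019-11-28.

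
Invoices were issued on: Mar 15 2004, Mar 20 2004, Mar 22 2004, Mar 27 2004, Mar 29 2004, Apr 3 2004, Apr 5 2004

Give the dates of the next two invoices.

Apr 10 2004, Apr 12 2004

The gap pattern 5, 2, 5, 2, 5, 2 repeats every 2 events.
These are the Mondays and Saturdays of each week.
Next Saturday: Apr 10 2004.
The following Monday is Apr 12 2004.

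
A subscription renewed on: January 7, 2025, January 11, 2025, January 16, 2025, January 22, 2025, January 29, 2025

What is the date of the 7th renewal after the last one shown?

The spacing grows by 1 each time: 4, 5, 6, 7 days.
Next gap: 8 days. January 29, 2025 + 8 days = February 6, 2025.
Next gap: 9 days. February 6, 2025 + 9 days = February 15, 2025.
Next gap: 10 days. February 15, 2025 + 10 days = February 25, 2025.
Next gap: 11 days. February 25, 2025 + 11 days = March 8, 2025.
Next gap: 12 days. March 8, 2025 + 12 days = March 20, 2025.
Next gap: 13 days. March 20, 2025 + 13 days = April 2, 2025.
Next gap: 14 days. April 2, 2025 + 14 days = April 16, 2025.

April 16, 2025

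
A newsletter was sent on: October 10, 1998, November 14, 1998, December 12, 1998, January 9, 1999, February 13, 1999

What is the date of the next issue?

These are Saturdays at 28- or 35-day spacing (35, 28, 28, 35).
The pattern: 2nd Saturday of the month.
March 1999 — 2nd Saturday is March 13, 1999.

March 13, 1999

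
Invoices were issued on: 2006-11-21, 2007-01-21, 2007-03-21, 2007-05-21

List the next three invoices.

2007-07-21, 2007-09-21, 2007-11-21

Gaps: 61, 59, 61 days — not constant. Every event is on the 21st of the month.
Pattern: the 21st of every 2 months.
Next: July 2007 → 2007-07-21.
September 2007: 2007-09-21.
November 2007: 2007-11-21.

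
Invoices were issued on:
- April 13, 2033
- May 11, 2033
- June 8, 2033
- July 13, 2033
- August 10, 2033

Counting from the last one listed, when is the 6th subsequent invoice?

These are Wednesdays at 28- or 35-day spacing (28, 28, 35, 28).
The pattern: 2nd Wednesday of the month.
September 2033 — 2nd Wednesday is September 14, 2033.
October 2033 — 2nd Wednesday is October 12, 2033.
November 2033 — 2nd Wednesday is November 9, 2033.
December 2033 — 2nd Wednesday is December 14, 2033.
2nd Wednesday of January 2034: January 11, 2034.
February 2034 — 2nd Wednesday is February 8, 2034.

February 8, 2034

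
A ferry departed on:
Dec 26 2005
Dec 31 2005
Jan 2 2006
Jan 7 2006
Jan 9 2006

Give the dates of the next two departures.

Jan 14 2006, Jan 16 2006

The gap pattern 5, 2, 5, 2 repeats every 2 events.
These are the Mondays and Saturdays of each week.
Next Saturday: Jan 14 2006.
The following Monday is Jan 16 2006.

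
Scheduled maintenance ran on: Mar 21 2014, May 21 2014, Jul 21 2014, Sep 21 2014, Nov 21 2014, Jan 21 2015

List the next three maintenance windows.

The day-of-month is always 21 (61, 61, 62, 61, 61 days between events).
So this recurs on the 21st of every 2 months.
Next: March 2015 → Mar 21 2015.
May 2015: May 21 2015.
Next: July 2015 → Jul 21 2015.

Mar 21 2015, May 21 2015, Jul 21 2015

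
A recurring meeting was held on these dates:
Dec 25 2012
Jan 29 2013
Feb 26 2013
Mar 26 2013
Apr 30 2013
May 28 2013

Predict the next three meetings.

Jun 25 2013, Jul 30 2013, Aug 27 2013

All Tuesdays; the gaps (35, 28, 28, 35, 28) vary with month length.
This is the last Tuesday of each month.
Last Tuesday of June 2013: Jun 25 2013.
Last Tuesday of July 2013: Jul 30 2013.
Last Tuesday of August 2013: Aug 27 2013.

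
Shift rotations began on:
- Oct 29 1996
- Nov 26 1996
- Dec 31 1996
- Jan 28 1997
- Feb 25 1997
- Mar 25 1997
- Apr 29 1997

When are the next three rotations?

May 27 1997, Jun 24 1997, Jul 29 1997

All Tuesdays; the gaps (28, 35, 28, 28, 28, 35) vary with month length.
This is the last Tuesday of each month.
May 1997 ends with Tuesday May 27 1997.
June 1997 ends with Tuesday Jun 24 1997.
July 1997 ends with Tuesday Jul 29 1997.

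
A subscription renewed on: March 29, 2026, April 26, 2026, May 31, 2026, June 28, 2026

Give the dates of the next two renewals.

July 26, 2026; August 30, 2026

These are Sundays with 28, 35, 28-day gaps.
Each is the final Sunday of its month — March 29, 2026 is past the 28th, so '4th Sunday' doesn't fit.
July 2026 ends with Sunday July 26, 2026.
Last Sunday of August 2026: August 30, 2026.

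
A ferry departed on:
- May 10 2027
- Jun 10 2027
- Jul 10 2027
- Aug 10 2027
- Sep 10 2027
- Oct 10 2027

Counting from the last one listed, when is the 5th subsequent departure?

Gaps: 31, 30, 31, 31, 30 days — not constant. Every event is on the 10th of the month.
Pattern: the 10th of each month.
November 2027: Nov 10 2027.
December 2027: Dec 10 2027.
Next: January 2028 → Jan 10 2028.
February 2028: Feb 10 2028.
Next: March 2028 → Mar 10 2028.

Mar 10 2028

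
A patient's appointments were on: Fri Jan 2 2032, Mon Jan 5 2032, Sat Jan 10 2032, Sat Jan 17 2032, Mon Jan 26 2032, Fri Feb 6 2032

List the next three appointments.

Thu Feb 19 2032, Fri Mar 5 2032, Mon Mar 22 2032

Intervals are 3, 5, 7, 9, 11 days — an arithmetic progression with common difference 2.
Next gap: 13 days. Fri Feb 6 2032 + 13 days = Thu Feb 19 2032.
Next gap: 15 days. Thu Feb 19 2032 + 15 days = Fri Mar 5 2032.
Next gap: 17 days. Fri Mar 5 2032 + 17 days = Mon Mar 22 2032.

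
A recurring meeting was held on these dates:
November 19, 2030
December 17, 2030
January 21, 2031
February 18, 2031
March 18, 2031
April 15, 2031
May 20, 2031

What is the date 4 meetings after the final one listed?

These are Tuesdays at 28- or 35-day spacing (28, 35, 28, 28, 28, 35).
The pattern: 3rd Tuesday of the month.
3rd Tuesday of June 2031: June 17, 2031.
3rd Tuesday of July 2031: July 15, 2031.
3rd Tuesday of August 2031: August 19, 2031.
September 2031 — 3rd Tuesday is September 16, 2031.

September 16, 2031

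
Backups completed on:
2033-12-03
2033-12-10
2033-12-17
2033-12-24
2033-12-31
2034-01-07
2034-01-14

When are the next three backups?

2034-01-21, 2034-01-28, 2034-02-04

Every event comes 7 days after the last (7, 7, 7, 7, 7, 7).
2034-01-14 + 7 days = 2034-01-21.
2034-01-21 + 7 days = 2034-01-28.
2034-01-28 + 7 days = 2034-02-04.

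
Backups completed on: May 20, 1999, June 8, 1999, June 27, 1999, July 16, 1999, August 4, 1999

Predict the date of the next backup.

Every event comes 19 days after the last (19, 19, 19, 19).
August 4, 1999 + 19 days = August 23, 1999.

August 23, 1999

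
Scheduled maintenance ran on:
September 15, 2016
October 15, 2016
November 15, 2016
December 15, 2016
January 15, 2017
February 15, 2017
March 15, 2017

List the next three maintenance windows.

April 15, 2017; May 15, 2017; June 15, 2017

Each date is the 15th; the gaps (30, 31, 30, 31, 31, 28) track the month lengths.
The rule is the 15th of each month.
Next: April 2017 → April 15, 2017.
Next: May 2017 → May 15, 2017.
Next: June 2017 → June 15, 2017.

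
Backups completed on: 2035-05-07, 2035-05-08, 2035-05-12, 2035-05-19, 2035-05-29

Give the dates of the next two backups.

2035-06-11, 2035-06-27

Gaps: 1, 4, 7, 10 days — each gap is 3 larger than the previous one.
Next gap: 13 days. 2035-05-29 + 13 days = 2035-06-11.
Next gap: 16 days. 2035-06-11 + 16 days = 2035-06-27.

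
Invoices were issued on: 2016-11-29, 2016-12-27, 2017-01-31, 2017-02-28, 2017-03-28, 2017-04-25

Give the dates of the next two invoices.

2017-05-30, 2017-06-27

These are Tuesdays with 28, 35, 28, 28, 28-day gaps.
Each is the final Tuesday of its month — 2016-11-29 is past the 28th, so '4th Tuesday' doesn't fit.
May 2017 ends with Tuesday 2017-05-30.
Last Tuesday of June 2017: 2017-06-27.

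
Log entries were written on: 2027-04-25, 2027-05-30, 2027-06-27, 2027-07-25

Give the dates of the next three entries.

Every date is a Sunday; gaps 35, 28, 28 days.
Each is the last Sunday of its month (at least one falls on the 29th or later, ruling out '4th Sunday').
Last Sunday of August 2027: 2027-08-29.
September 2027 ends with Sunday 2027-09-26.
October 2027 ends with Sunday 2027-10-31.

2027-08-29, 2027-09-26, 2027-10-31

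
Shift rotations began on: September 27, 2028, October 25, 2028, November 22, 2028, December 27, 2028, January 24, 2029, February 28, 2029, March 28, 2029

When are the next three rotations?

Gaps: 28, 28, 35, 28, 35, 28 days — a mix of 28 and 35. Every date is a Wednesday.
Each is the 4th Wednesday of its month.
April 2029 — 4th Wednesday is April 25, 2029.
May 2029 — 4th Wednesday is May 23, 2029.
June 2029 — 4th Wednesday is June 27, 2029.

April 25, 2029; May 23, 2029; June 27, 2029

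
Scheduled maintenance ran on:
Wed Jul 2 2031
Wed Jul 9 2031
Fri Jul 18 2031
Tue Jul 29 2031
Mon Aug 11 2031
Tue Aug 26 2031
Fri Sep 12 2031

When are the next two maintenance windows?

Gaps: 7, 9, 11, 13, 15, 17 days — each gap is 2 larger than the previous one.
Next gap: 19 days. Fri Sep 12 2031 + 19 days = Wed Oct 1 2031.
Next gap: 21 days. Wed Oct 1 2031 + 21 days = Wed Oct 22 2031.

Wed Oct 1 2031, Wed Oct 22 2031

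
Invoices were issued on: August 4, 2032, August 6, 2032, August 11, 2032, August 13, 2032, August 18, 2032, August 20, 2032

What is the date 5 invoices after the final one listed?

The gap pattern 2, 5, 2, 5, 2 repeats every 2 events.
These are the Wednesdays and Fridays of each week.
Next Wednesday: August 25, 2032.
Next Friday: August 27, 2032.
Next Wednesday: September 1, 2032.
The following Friday is September 3, 2032.
Next Wednesday: September 8, 2032.

September 8, 2032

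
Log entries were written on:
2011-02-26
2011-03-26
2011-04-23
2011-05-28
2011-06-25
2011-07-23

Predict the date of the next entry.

2011-08-27

These are Saturdays at 28- or 35-day spacing (28, 28, 35, 28, 28).
The pattern: 4th Saturday of the month.
August 2011 — 4th Saturday is 2011-08-27.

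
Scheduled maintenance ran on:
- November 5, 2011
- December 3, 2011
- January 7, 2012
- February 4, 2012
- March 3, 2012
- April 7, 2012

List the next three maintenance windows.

May 5, 2012; June 2, 2012; July 7, 2012

Gaps: 28, 35, 28, 28, 35 days — a mix of 28 and 35. Every date is a Saturday.
Each is the 1st Saturday of its month.
1st Saturday of May 2012: May 5, 2012.
1st Saturday of June 2012: June 2, 2012.
1st Saturday of July 2012: July 7, 2012.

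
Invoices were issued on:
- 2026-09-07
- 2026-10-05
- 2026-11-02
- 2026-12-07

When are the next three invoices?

Gaps: 28, 28, 35 days — a mix of 28 and 35. Every date is a Monday.
Each is the 1st Monday of its month.
January 2027 — 1st Monday is 2027-01-04.
February 2027 — 1st Monday is 2027-02-01.
March 2027 — 1st Monday is 2027-03-01.

2027-01-04, 2027-02-01, 2027-03-01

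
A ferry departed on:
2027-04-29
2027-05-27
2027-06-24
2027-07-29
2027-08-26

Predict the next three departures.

These are Thursdays with 28, 28, 35, 28-day gaps.
Each is the final Thursday of its month — 2027-04-29 is past the 28th, so '4th Thursday' doesn't fit.
September 2027 ends with Thursday 2027-09-30.
Last Thursday of October 2027: 2027-10-28.
November 2027 ends with Thursday 2027-11-25.

2027-09-30, 2027-10-28, 2027-11-25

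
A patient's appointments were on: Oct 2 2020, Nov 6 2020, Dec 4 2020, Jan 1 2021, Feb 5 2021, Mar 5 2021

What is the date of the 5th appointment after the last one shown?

All dates are Fridays, 35, 28, 28, 35, 28 days apart.
Specifically, the 1st Friday of each month.
April 2021 — 1st Friday is Apr 2 2021.
1st Friday of May 2021: May 7 2021.
June 2021 — 1st Friday is Jun 4 2021.
July 2021 — 1st Friday is Jul 2 2021.
August 2021 — 1st Friday is Aug 6 2021.

Aug 6 2021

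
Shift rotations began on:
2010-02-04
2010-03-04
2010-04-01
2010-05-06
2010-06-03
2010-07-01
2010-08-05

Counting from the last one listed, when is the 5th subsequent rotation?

2011-01-06

Gaps: 28, 28, 35, 28, 28, 35 days — a mix of 28 and 35. Every date is a Thursday.
Each is the 1st Thursday of its month.
September 2010 — 1st Thursday is 2010-09-02.
October 2010 — 1st Thursday is 2010-10-07.
November 2010 — 1st Thursday is 2010-11-04.
1st Thursday of December 2010: 2010-12-02.
1st Thursday of January 2011: 2011-01-06.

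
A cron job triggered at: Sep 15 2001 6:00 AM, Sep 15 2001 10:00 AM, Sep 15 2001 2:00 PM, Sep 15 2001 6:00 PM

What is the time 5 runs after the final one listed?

Sep 16 2001 2:00 PM

Spacing: 4, 4, 4 h — constant 4 h.
Sep 15 2001 6:00 PM + 4 h = Sep 15 2001 10:00 PM.
Sep 15 2001 10:00 PM + 4 h = Sep 16 2001 2:00 AM.
Sep 16 2001 2:00 AM + 4 h = Sep 16 2001 6:00 AM.
Sep 16 2001 6:00 AM + 4 h = Sep 16 2001 10:00 AM.
Sep 16 2001 10:00 AM + 4 h = Sep 16 2001 2:00 PM.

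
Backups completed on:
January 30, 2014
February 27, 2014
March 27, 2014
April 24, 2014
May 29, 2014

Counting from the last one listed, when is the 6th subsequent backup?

Every date is a Thursday; gaps 28, 28, 28, 35 days.
Each is the last Thursday of its month (at least one falls on the 29th or later, ruling out '4th Thursday').
Last Thursday of June 2014: June 26, 2014.
July 2014 ends with Thursday July 31, 2014.
Last Thursday of August 2014: August 28, 2014.
Last Thursday of September 2014: September 25, 2014.
Last Thursday of October 2014: October 30, 2014.
November 2014 ends with Thursday November 27, 2014.

November 27, 2014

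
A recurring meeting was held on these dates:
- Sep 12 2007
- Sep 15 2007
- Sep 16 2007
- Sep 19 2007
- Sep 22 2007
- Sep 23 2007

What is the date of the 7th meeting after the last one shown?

The gap pattern 3, 1, 3, 3, 1 repeats every 3 events.
These are the Wednesdays, Saturdays and Sundays of each week.
The following Wednesday is Sep 26 2007.
Next Saturday: Sep 29 2007.
Next Sunday: Sep 30 2007.
Next Wednesday: Oct 3 2007.
The following Saturday is Oct 6 2007.
Next Sunday: Oct 7 2007.
Next Wednesday: Oct 10 2007.

Oct 10 2007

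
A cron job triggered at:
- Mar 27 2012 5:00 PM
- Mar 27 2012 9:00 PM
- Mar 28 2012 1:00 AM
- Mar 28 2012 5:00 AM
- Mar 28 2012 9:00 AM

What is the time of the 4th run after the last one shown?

Mar 29 2012 1:00 AM

Spacing: 4, 4, 4, 4 h — constant 4 h.
Mar 28 2012 9:00 AM + 4 h = Mar 28 2012 1:00 PM.
Mar 28 2012 1:00 PM + 4 h = Mar 28 2012 5:00 PM.
Mar 28 2012 5:00 PM + 4 h = Mar 28 2012 9:00 PM.
Mar 28 2012 9:00 PM + 4 h = Mar 29 2012 1:00 AM.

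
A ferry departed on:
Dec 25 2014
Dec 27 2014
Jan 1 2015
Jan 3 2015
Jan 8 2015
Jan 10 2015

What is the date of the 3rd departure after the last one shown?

Jan 22 2015

The gap pattern 2, 5, 2, 5, 2 repeats every 2 events.
These are the Thursdays and Saturdays of each week.
The following Thursday is Jan 15 2015.
Next Saturday: Jan 17 2015.
The following Thursday is Jan 22 2015.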